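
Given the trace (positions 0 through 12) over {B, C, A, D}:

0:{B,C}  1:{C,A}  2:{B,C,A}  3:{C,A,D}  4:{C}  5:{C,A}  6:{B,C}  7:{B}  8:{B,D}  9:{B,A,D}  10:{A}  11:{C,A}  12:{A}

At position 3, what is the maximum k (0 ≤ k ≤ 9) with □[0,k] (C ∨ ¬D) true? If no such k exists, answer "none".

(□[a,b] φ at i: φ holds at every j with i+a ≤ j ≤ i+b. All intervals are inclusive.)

(C ∨ ¬D) must hold from j=3 onward; find where it first fails.
  j=3: holds
  j=4: holds
  j=5: holds
  j=6: holds
  j=7: holds
  j=8: fails
Holds on [3,7], so largest k = 4.

4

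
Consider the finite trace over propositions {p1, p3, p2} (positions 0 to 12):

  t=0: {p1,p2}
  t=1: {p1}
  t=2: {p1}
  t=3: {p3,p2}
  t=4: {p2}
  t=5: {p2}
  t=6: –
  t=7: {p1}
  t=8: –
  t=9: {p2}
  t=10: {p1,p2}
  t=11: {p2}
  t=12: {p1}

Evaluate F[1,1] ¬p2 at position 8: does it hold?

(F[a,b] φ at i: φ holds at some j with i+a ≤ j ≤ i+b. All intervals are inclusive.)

No

Check ¬p2 at each j in [9,9]:
  j=9: false
No position in the window satisfies it → formula fails.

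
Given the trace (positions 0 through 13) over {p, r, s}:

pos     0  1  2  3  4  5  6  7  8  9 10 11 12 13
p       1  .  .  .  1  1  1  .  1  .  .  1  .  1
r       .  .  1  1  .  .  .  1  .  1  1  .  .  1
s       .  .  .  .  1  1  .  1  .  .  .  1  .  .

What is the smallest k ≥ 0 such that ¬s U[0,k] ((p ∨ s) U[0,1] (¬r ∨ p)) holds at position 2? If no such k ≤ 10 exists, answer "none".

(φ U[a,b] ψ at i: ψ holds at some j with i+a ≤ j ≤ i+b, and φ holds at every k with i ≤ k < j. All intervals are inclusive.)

2

Need earliest j ≥ 2 with ((p ∨ s) U[0,1] (¬r ∨ p)), and ¬s at every k in [2,j-1].
  j=2: rhs fails.
  j=3: rhs fails.
  j=4: rhs holds; lhs holds on [2,3]. k = 2.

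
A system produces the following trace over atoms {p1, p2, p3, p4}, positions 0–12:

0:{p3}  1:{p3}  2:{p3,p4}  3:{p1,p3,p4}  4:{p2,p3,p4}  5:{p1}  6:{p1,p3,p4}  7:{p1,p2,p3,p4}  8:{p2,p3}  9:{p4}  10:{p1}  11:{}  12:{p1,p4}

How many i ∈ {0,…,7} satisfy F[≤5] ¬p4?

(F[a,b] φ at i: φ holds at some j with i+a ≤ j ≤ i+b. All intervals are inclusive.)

8

Evaluate at each i in [0,7]:
  i=0: ✓ (witness j=0)
  i=1: ✓ (witness j=1)
  i=2: ✓ (witness j=5)
  i=3: ✓ (witness j=5)
  i=4: ✓ (witness j=5)
  i=5: ✓ (witness j=5)
  i=6: ✓ (witness j=8)
  i=7: ✓ (witness j=8)
Positions where it holds: {0, 1, 2, 3, 4, 5, 6, 7} → 8.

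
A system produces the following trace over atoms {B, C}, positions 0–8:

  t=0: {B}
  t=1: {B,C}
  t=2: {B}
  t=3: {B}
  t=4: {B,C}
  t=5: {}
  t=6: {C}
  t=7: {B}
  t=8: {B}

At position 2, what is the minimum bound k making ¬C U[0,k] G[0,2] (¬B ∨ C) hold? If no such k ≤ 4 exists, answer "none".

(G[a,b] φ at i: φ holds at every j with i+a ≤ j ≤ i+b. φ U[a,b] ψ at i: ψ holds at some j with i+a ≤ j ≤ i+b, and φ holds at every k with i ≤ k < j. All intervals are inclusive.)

2

Need earliest j ≥ 2 with G[0,2] (¬B ∨ C), and ¬C at every k in [2,j-1].
  j=2: rhs fails.
  j=3: rhs fails.
  j=4: rhs holds; lhs holds on [2,3]. k = 2.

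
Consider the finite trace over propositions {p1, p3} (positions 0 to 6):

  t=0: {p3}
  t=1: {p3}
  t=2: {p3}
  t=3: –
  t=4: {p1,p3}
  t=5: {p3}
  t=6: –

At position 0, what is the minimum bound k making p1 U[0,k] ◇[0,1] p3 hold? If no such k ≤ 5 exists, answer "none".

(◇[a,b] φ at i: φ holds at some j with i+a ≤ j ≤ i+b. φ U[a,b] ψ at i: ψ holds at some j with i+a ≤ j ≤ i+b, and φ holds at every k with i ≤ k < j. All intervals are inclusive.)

0

Need earliest j ≥ 0 with ◇[0,1] p3, and p1 at every k in [0,j-1].
  j=0: rhs holds (empty prefix). k = 0.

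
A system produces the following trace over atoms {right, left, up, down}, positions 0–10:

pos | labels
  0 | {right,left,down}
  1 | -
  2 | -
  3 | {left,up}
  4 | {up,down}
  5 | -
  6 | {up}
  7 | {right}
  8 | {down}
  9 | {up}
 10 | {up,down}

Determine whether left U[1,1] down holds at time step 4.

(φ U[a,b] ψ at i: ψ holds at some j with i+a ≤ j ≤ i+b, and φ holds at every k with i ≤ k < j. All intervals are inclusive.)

Does not hold

Need some j in [5,5] with down, and left at every k in [4,j-1].
  j=5: down false.
No j in the window works → until fails.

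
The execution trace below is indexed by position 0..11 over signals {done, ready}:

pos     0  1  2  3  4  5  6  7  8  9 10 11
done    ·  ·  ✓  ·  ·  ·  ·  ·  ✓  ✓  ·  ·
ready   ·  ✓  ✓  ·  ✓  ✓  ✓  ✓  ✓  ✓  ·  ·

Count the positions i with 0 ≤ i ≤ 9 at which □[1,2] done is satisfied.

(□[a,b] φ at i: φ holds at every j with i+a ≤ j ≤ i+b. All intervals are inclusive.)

Evaluate at each i in [0,9]:
  i=0: ✗ (fails at j=1)
  i=1: ✗ (fails at j=3)
  i=2: ✗ (fails at j=3)
  i=3: ✗ (fails at j=4)
  i=4: ✗ (fails at j=5)
  i=5: ✗ (fails at j=6)
  i=6: ✗ (fails at j=7)
  i=7: ✓ (all of [8,9])
  i=8: ✗ (fails at j=10)
  i=9: ✗ (fails at j=10)
Positions where it holds: {7} → 1.

1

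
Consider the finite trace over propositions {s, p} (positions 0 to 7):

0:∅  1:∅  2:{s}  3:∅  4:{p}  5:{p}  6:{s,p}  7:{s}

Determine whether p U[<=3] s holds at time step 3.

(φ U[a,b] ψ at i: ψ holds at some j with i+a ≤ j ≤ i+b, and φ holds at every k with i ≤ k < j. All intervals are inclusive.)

Does not hold

Need some j in [3,6] with s, and p at every k in [3,j-1].
  j=3: s false.
  j=4: s false.
  j=5: s false.
  j=6: s holds, but p fails at k=3 → not this j.
No j in the window works → until fails.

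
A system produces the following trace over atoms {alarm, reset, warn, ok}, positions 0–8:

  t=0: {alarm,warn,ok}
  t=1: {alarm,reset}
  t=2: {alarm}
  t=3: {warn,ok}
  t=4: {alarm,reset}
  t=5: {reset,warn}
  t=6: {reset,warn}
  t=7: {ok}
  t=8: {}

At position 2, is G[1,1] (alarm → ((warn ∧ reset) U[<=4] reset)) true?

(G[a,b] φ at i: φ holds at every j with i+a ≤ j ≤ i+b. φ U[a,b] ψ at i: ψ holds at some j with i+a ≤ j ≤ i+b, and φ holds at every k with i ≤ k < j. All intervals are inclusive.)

Check (alarm → ((warn ∧ reset) U[<=4] reset)) at every j in [3,3]:
  j=3: antecedent false → ✓
All positions satisfy it → formula holds.

Yes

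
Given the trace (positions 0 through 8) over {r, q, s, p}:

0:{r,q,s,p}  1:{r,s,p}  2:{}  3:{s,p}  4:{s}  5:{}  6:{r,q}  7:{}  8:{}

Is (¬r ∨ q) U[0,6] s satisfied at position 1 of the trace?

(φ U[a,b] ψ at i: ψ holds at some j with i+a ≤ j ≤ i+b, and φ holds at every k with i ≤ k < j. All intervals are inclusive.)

True

Need some j in [1,7] with s, and (¬r ∨ q) at every k in [1,j-1].
  j=1: s holds; no prefix to check → satisfied.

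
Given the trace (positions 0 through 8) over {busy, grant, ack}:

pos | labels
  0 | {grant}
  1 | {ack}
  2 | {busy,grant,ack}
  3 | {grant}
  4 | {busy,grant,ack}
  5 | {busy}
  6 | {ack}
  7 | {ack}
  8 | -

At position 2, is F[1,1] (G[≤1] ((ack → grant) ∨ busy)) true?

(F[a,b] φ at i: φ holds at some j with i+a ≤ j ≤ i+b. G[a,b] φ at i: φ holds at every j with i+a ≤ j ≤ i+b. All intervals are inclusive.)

Holds

Check G[≤1] ((ack → grant) ∨ busy) at each j in [3,3]:
  j=3: holds on [3,4]
Found at j=3 → formula holds.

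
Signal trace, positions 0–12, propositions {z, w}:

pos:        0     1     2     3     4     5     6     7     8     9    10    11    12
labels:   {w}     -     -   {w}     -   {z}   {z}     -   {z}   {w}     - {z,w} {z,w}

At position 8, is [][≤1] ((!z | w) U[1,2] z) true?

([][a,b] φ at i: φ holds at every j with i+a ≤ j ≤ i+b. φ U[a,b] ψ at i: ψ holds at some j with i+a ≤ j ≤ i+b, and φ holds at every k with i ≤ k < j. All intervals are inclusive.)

Check ((!z | w) U[1,2] z) at every j in [8,9]:
  j=8: fails
  j=9: holds
Fails at j=8 → formula fails.

No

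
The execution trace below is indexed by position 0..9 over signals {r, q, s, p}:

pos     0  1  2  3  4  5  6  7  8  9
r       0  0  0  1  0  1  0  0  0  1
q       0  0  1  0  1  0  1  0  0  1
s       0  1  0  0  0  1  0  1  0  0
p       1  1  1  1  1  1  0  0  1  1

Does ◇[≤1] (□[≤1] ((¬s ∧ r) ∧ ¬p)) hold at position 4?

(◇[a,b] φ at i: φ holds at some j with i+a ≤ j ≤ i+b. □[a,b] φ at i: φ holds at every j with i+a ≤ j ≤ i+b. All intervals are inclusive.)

Does not hold

Check □[≤1] ((¬s ∧ r) ∧ ¬p) at each j in [4,5]:
  j=4: fails at 4
  j=5: fails at 5
No position in the window satisfies it → formula fails.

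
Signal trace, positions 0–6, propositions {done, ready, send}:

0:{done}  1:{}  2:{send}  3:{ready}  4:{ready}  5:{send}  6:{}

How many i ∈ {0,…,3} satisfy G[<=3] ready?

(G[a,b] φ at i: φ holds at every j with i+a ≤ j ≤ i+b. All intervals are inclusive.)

0

Evaluate at each i in [0,3]:
  i=0: ✗ (fails at j=0)
  i=1: ✗ (fails at j=1)
  i=2: ✗ (fails at j=2)
  i=3: ✗ (fails at j=5)
Positions where it holds: {} → 0.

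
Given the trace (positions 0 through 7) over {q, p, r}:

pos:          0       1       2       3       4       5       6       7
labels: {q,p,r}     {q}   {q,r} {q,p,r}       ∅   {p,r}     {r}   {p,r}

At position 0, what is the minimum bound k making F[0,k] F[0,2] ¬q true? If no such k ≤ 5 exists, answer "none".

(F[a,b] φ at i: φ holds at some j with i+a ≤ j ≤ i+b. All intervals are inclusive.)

Scan j = 0,1,… for F[0,2] ¬q:
  j=0: fails
  j=1: fails
  j=2: holds
First hit at j=2, so smallest k = 2-0 = 2.

2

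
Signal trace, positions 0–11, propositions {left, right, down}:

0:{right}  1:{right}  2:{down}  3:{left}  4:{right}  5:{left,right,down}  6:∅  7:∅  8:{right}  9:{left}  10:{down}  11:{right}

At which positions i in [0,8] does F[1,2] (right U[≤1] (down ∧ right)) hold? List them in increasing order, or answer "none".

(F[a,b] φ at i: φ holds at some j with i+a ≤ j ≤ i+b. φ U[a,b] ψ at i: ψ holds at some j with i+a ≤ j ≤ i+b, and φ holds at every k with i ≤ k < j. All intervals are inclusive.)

Evaluate at each i in [0,8]:
  i=0: ✗ (none in [1,2])
  i=1: ✗ (none in [2,3])
  i=2: ✓ (witness j=4)
  i=3: ✓ (witness j=4)
  i=4: ✓ (witness j=5)
  i=5: ✗ (none in [6,7])
  i=6: ✗ (none in [7,8])
  i=7: ✗ (none in [8,9])
  i=8: ✗ (none in [9,10])

2, 3, 4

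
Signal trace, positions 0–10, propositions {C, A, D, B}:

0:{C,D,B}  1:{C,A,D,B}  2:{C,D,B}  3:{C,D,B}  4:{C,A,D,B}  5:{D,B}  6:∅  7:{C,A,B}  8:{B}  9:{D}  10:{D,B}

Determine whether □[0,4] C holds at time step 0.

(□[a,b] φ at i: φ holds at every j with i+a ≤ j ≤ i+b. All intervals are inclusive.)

True

Check C at every j in [0,4]:
  j=0: true
  j=1: true
  j=2: true
  j=3: true
  j=4: true
All positions satisfy it → formula holds.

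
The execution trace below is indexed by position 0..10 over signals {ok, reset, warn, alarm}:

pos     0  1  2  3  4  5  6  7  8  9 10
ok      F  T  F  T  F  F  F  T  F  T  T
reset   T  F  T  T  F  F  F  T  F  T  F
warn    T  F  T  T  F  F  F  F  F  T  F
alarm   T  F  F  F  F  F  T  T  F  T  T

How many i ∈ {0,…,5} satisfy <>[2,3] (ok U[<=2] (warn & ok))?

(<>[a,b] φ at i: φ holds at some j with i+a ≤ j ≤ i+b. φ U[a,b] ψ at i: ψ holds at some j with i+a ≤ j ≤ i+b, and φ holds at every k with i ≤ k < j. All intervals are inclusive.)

Evaluate at each i in [0,5]:
  i=0: ✓ (witness j=3)
  i=1: ✓ (witness j=3)
  i=2: ✗ (none in [4,5])
  i=3: ✗ (none in [5,6])
  i=4: ✗ (none in [6,7])
  i=5: ✗ (none in [7,8])
Positions where it holds: {0, 1} → 2.

2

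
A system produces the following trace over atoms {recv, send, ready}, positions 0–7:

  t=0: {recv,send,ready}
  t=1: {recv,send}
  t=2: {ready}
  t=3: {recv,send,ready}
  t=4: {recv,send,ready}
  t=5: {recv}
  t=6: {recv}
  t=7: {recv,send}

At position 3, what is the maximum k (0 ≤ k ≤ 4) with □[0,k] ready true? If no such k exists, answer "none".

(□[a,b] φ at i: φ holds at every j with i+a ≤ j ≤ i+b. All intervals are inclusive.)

ready must hold from j=3 onward; find where it first fails.
  j=3: holds
  j=4: holds
  j=5: fails
Holds on [3,4], so largest k = 1.

1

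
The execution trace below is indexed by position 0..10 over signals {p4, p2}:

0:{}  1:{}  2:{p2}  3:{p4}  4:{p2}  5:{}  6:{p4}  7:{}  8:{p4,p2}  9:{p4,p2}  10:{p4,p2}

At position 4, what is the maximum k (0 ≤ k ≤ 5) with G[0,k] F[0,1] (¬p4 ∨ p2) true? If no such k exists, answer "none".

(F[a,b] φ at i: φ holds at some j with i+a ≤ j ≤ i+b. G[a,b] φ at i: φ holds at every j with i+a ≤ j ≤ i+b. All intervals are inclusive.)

F[0,1] (¬p4 ∨ p2) must hold from j=4 onward; find where it first fails.
  j=4: holds
  j=5: holds
  j=6: holds
  j=7: holds
  j=8: holds
  j=9: holds
Holds through j=9; largest k = 5.

5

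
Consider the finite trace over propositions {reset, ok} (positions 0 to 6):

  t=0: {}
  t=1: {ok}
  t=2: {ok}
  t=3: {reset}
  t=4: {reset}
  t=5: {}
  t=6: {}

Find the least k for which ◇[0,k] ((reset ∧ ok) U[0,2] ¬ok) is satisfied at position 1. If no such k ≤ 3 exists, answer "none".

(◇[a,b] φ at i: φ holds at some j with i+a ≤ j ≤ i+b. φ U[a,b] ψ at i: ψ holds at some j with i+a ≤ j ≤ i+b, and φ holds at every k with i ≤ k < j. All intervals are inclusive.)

Scan j = 1,2,… for ((reset ∧ ok) U[0,2] ¬ok):
  j=1: fails
  j=2: fails
  j=3: holds
First hit at j=3, so smallest k = 3-1 = 2.

2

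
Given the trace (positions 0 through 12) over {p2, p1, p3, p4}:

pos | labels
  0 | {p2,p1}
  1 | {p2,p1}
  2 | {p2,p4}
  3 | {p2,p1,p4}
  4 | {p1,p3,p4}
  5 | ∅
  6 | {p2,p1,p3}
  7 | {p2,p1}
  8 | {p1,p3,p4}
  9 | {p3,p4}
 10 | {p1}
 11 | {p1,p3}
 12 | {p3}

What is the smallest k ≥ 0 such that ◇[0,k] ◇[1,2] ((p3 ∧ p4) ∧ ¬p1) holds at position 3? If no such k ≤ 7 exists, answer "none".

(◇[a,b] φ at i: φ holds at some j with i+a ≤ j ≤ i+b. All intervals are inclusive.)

4

Scan j = 3,4,… for ◇[1,2] ((p3 ∧ p4) ∧ ¬p1):
  j=3: fails
  j=4: fails
  j=5: fails
  j=6: fails
  j=7: holds
First hit at j=7, so smallest k = 7-3 = 4.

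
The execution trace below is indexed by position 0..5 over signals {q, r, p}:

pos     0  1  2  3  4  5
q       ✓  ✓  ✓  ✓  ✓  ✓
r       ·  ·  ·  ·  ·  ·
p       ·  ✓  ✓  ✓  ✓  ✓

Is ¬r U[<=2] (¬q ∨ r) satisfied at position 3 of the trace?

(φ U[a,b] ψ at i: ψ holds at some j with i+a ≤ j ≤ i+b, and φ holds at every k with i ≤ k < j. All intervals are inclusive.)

Need some j in [3,5] with (¬q ∨ r), and ¬r at every k in [3,j-1].
  j=3: (¬q ∨ r) false.
  j=4: (¬q ∨ r) false.
  j=5: (¬q ∨ r) false.
No j in the window works → until fails.

False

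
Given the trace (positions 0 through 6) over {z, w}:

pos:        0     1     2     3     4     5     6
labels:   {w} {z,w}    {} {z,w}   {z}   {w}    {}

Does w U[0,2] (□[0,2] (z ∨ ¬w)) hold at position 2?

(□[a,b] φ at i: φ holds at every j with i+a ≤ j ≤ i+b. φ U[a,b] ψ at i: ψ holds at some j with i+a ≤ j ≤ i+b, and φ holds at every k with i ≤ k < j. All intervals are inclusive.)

True

Need some j in [2,4] with □[0,2] (z ∨ ¬w), and w at every k in [2,j-1].
  j=2: □[0,2] (z ∨ ¬w) holds; no prefix to check → satisfied.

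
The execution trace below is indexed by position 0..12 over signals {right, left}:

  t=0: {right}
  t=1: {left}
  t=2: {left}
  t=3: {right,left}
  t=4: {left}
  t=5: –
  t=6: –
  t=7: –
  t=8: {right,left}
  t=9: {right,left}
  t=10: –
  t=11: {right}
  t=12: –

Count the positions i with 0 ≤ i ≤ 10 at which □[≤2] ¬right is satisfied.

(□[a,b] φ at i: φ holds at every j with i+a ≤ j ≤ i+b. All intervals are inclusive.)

2

Evaluate at each i in [0,10]:
  i=0: ✗ (fails at j=0)
  i=1: ✗ (fails at j=3)
  i=2: ✗ (fails at j=3)
  i=3: ✗ (fails at j=3)
  i=4: ✓ (all of [4,6])
  i=5: ✓ (all of [5,7])
  i=6: ✗ (fails at j=8)
  i=7: ✗ (fails at j=8)
  i=8: ✗ (fails at j=8)
  i=9: ✗ (fails at j=9)
  i=10: ✗ (fails at j=11)
Positions where it holds: {4, 5} → 2.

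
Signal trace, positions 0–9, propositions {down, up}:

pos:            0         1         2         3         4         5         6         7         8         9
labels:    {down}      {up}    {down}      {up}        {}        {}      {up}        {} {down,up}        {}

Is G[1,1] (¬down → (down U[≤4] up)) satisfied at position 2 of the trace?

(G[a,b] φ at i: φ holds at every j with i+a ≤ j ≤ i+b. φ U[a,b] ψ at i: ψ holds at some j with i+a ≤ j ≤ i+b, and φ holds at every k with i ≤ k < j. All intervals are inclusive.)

True

Check (¬down → (down U[≤4] up)) at every j in [3,3]:
  j=3: antecedent true; consequent holds → ✓
All positions satisfy it → formula holds.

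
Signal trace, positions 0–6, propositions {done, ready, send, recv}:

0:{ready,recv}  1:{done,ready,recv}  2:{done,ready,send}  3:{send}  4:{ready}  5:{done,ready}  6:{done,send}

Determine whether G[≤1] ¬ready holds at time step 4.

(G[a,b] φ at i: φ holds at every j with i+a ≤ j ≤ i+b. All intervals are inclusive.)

False

Check ¬ready at every j in [4,5]:
  j=4: false
  j=5: false
Fails at j=4 → formula fails.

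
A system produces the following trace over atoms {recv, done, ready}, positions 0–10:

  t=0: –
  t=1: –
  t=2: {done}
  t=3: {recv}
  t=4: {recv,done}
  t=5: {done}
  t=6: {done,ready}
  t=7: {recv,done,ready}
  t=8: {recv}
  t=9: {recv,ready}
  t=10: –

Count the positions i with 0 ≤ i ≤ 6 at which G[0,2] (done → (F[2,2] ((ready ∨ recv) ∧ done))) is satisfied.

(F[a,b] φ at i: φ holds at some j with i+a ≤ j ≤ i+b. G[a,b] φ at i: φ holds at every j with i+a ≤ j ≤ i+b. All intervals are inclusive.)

Evaluate at each i in [0,6]:
  i=0: ✓ (all of [0,2])
  i=1: ✓ (all of [1,3])
  i=2: ✓ (all of [2,4])
  i=3: ✓ (all of [3,5])
  i=4: ✗ (fails at j=6)
  i=5: ✗ (fails at j=6)
  i=6: ✗ (fails at j=6)
Positions where it holds: {0, 1, 2, 3} → 4.

4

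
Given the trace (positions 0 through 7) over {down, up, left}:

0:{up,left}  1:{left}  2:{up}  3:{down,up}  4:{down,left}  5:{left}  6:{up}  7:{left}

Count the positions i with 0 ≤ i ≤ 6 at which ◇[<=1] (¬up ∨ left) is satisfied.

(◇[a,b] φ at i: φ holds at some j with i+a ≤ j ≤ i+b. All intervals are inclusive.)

Evaluate at each i in [0,6]:
  i=0: ✓ (witness j=0)
  i=1: ✓ (witness j=1)
  i=2: ✗ (none in [2,3])
  i=3: ✓ (witness j=4)
  i=4: ✓ (witness j=4)
  i=5: ✓ (witness j=5)
  i=6: ✓ (witness j=7)
Positions where it holds: {0, 1, 3, 4, 5, 6} → 6.

6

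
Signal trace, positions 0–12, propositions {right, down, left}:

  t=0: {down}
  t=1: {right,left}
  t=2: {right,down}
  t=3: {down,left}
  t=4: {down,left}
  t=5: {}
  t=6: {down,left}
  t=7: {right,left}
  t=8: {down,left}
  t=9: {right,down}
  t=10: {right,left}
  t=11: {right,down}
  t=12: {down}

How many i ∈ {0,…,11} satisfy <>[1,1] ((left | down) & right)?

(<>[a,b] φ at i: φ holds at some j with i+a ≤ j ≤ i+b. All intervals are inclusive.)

6

Evaluate at each i in [0,11]:
  i=0: ✓ (witness j=1)
  i=1: ✓ (witness j=2)
  i=2: ✗ (none in [3,3])
  i=3: ✗ (none in [4,4])
  i=4: ✗ (none in [5,5])
  i=5: ✗ (none in [6,6])
  i=6: ✓ (witness j=7)
  i=7: ✗ (none in [8,8])
  i=8: ✓ (witness j=9)
  i=9: ✓ (witness j=10)
  i=10: ✓ (witness j=11)
  i=11: ✗ (none in [12,12])
Positions where it holds: {0, 1, 6, 8, 9, 10} → 6.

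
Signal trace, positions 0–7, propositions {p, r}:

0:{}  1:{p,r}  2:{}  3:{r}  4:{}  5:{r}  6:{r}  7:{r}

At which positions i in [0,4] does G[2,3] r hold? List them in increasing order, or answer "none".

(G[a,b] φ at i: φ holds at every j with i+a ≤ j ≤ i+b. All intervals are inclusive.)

3, 4

Evaluate at each i in [0,4]:
  i=0: ✗ (fails at j=2)
  i=1: ✗ (fails at j=4)
  i=2: ✗ (fails at j=4)
  i=3: ✓ (all of [5,6])
  i=4: ✓ (all of [6,7])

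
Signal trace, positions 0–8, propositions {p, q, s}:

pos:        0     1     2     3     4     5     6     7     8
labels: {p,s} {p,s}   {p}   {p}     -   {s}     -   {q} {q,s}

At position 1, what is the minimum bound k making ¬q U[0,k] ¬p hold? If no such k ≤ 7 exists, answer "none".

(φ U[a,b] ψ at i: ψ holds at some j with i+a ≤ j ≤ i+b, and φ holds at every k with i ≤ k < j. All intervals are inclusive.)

3

Need earliest j ≥ 1 with ¬p, and ¬q at every k in [1,j-1].
  j=1: rhs fails.
  j=2: rhs fails.
  j=3: rhs fails.
  j=4: rhs holds; lhs holds on [1,3]. k = 3.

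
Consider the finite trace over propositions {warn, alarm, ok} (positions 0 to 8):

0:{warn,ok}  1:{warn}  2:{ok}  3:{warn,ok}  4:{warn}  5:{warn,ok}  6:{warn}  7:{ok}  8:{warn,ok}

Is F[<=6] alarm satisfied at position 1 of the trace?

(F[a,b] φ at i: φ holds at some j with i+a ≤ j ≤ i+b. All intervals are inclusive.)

No

Check alarm at each j in [1,7]:
  j=1: false
  j=2: false
  j=3: false
  j=4: false
  j=5: false
  j=6: false
  j=7: false
No position in the window satisfies it → formula fails.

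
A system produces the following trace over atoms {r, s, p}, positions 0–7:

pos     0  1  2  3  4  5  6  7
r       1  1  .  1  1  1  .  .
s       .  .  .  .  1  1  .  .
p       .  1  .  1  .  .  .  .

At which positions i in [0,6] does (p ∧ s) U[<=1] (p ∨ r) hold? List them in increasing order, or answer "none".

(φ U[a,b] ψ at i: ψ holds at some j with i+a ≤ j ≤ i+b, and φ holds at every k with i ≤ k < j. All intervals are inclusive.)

Evaluate at each i in [0,6]:
  i=0: ✓ (rhs at j=0)
  i=1: ✓ (rhs at j=1)
  i=2: ✗ (lhs fails at k=2 before rhs at j=3)
  i=3: ✓ (rhs at j=3)
  i=4: ✓ (rhs at j=4)
  i=5: ✓ (rhs at j=5)
  i=6: ✗ (no rhs in [6,7])

0, 1, 3, 4, 5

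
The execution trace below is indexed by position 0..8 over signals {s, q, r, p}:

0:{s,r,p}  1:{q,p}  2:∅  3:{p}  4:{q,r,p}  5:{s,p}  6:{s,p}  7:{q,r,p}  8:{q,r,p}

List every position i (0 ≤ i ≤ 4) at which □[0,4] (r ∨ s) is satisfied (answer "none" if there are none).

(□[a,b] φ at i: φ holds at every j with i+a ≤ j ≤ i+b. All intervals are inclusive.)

Evaluate at each i in [0,4]:
  i=0: ✗ (fails at j=1)
  i=1: ✗ (fails at j=1)
  i=2: ✗ (fails at j=2)
  i=3: ✗ (fails at j=3)
  i=4: ✓ (all of [4,8])

4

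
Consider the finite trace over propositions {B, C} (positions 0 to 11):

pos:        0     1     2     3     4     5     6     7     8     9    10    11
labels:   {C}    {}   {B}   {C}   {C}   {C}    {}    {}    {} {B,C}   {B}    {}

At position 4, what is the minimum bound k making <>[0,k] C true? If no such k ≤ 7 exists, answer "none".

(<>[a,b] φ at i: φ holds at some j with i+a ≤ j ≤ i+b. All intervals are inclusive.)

0

Scan j = 4,5,… for C:
  j=4: holds
First hit at j=4, so smallest k = 4-4 = 0.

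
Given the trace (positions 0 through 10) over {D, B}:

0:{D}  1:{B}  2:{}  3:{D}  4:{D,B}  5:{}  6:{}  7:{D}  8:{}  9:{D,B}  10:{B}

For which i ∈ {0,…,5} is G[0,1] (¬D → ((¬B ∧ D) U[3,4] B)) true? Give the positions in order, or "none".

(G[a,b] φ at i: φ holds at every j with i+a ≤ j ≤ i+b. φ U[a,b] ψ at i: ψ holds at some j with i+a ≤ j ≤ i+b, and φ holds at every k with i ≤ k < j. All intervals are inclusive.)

Evaluate at each i in [0,5]:
  i=0: ✗ (fails at j=1)
  i=1: ✗ (fails at j=1)
  i=2: ✗ (fails at j=2)
  i=3: ✓ (all of [3,4])
  i=4: ✗ (fails at j=5)
  i=5: ✗ (fails at j=5)

3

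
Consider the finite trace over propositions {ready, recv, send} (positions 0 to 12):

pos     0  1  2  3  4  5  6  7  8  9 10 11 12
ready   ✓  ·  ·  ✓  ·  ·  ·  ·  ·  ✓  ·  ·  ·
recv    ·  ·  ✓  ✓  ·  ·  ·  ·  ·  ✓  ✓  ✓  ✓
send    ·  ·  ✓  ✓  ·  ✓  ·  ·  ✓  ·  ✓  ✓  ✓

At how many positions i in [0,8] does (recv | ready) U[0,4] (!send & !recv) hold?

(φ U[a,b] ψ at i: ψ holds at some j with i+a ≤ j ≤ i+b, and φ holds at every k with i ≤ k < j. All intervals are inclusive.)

7

Evaluate at each i in [0,8]:
  i=0: ✓ (rhs at j=0)
  i=1: ✓ (rhs at j=1)
  i=2: ✓ (rhs at j=4; lhs holds on [2,3])
  i=3: ✓ (rhs at j=4; lhs holds on [3,3])
  i=4: ✓ (rhs at j=4)
  i=5: ✗ (lhs fails at k=5 before rhs at j=6)
  i=6: ✓ (rhs at j=6)
  i=7: ✓ (rhs at j=7)
  i=8: ✗ (no rhs in [8,12])
Positions where it holds: {0, 1, 2, 3, 4, 6, 7} → 7.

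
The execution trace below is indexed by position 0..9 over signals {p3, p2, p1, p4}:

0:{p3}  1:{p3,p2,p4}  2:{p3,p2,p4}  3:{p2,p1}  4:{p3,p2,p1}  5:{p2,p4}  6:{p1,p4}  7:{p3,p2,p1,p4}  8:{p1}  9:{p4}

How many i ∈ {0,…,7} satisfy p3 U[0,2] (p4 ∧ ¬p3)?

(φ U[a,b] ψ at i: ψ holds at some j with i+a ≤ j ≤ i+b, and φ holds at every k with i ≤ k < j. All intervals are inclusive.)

Evaluate at each i in [0,7]:
  i=0: ✗ (no rhs in [0,2])
  i=1: ✗ (no rhs in [1,3])
  i=2: ✗ (no rhs in [2,4])
  i=3: ✗ (lhs fails at k=3 before rhs at j=5)
  i=4: ✓ (rhs at j=5; lhs holds on [4,4])
  i=5: ✓ (rhs at j=5)
  i=6: ✓ (rhs at j=6)
  i=7: ✗ (lhs fails at k=8 before rhs at j=9)
Positions where it holds: {4, 5, 6} → 3.

3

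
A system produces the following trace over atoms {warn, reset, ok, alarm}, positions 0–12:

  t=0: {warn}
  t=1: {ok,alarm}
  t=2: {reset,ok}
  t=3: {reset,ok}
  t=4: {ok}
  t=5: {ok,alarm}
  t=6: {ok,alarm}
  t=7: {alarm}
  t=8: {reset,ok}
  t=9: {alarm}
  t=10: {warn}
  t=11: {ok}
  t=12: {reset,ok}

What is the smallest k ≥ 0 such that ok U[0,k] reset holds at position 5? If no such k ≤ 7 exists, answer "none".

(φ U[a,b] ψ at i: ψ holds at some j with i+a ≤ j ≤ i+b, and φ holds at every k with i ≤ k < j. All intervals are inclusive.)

none

Need earliest j ≥ 5 with reset, and ok at every k in [5,j-1].
  j=5: rhs fails.
  j=6: rhs fails.
  j=7: rhs fails.
  j=8: rhs holds but lhs fails at k=7.
  j=9: rhs fails.
  j=10: rhs fails.
  j=11: rhs fails.
  j=12: rhs holds but lhs fails at k=7.
No witness within the range → none.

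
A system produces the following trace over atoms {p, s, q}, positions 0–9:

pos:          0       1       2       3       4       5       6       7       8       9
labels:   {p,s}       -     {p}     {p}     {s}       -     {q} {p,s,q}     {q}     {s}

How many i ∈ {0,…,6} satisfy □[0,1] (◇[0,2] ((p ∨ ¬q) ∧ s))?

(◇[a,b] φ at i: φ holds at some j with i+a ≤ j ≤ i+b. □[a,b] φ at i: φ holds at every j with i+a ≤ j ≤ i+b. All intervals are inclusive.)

5

Evaluate at each i in [0,6]:
  i=0: ✗ (fails at j=1)
  i=1: ✗ (fails at j=1)
  i=2: ✓ (all of [2,3])
  i=3: ✓ (all of [3,4])
  i=4: ✓ (all of [4,5])
  i=5: ✓ (all of [5,6])
  i=6: ✓ (all of [6,7])
Positions where it holds: {2, 3, 4, 5, 6} → 5.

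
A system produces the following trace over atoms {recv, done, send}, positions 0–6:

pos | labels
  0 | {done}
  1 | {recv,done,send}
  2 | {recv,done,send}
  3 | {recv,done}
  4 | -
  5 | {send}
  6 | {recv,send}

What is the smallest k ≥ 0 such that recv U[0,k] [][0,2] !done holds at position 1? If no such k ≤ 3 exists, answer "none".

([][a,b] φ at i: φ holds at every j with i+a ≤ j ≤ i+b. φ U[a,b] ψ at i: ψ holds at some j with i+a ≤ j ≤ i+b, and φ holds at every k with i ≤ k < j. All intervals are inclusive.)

3

Need earliest j ≥ 1 with [][0,2] !done, and recv at every k in [1,j-1].
  j=1: rhs fails.
  j=2: rhs fails.
  j=3: rhs fails.
  j=4: rhs holds; lhs holds on [1,3]. k = 3.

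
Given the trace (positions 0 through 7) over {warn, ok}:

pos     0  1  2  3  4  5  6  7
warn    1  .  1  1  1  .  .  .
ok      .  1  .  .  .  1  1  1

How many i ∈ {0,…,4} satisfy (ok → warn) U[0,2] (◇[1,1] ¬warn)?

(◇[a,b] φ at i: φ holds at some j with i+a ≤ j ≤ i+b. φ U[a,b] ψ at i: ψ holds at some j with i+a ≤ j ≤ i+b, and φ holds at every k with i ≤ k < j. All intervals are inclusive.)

4

Evaluate at each i in [0,4]:
  i=0: ✓ (rhs at j=0)
  i=1: ✗ (no rhs in [1,3])
  i=2: ✓ (rhs at j=4; lhs holds on [2,3])
  i=3: ✓ (rhs at j=4; lhs holds on [3,3])
  i=4: ✓ (rhs at j=4)
Positions where it holds: {0, 2, 3, 4} → 4.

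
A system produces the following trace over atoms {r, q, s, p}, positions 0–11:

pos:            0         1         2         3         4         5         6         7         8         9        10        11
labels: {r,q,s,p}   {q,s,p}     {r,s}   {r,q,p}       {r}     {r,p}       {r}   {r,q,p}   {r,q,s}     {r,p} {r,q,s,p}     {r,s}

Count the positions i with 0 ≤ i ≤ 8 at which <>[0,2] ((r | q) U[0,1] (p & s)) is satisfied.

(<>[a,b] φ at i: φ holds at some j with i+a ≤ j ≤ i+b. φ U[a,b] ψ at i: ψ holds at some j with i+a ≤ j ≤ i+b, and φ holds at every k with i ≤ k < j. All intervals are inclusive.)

4

Evaluate at each i in [0,8]:
  i=0: ✓ (witness j=0)
  i=1: ✓ (witness j=1)
  i=2: ✗ (none in [2,4])
  i=3: ✗ (none in [3,5])
  i=4: ✗ (none in [4,6])
  i=5: ✗ (none in [5,7])
  i=6: ✗ (none in [6,8])
  i=7: ✓ (witness j=9)
  i=8: ✓ (witness j=9)
Positions where it holds: {0, 1, 7, 8} → 4.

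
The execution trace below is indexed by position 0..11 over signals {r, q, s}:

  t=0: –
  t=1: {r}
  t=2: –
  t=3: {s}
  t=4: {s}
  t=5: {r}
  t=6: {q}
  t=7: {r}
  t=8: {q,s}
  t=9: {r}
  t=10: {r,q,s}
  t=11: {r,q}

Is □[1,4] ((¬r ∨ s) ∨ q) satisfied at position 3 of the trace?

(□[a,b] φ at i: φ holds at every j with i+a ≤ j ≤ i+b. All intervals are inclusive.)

Check ((¬r ∨ s) ∨ q) at every j in [4,7]:
  j=4: true
  j=5: false
  j=6: true
  j=7: false
Fails at j=5 → formula fails.

No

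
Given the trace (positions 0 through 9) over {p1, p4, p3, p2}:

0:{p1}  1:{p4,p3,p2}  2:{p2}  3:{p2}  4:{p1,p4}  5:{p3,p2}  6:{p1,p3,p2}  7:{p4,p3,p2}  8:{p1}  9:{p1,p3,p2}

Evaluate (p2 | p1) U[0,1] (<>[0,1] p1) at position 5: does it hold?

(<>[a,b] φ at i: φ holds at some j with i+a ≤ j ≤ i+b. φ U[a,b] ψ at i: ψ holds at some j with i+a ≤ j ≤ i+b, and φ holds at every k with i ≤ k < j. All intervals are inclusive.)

True

Need some j in [5,6] with <>[0,1] p1, and (p2 | p1) at every k in [5,j-1].
  j=5: <>[0,1] p1 holds; no prefix to check → satisfied.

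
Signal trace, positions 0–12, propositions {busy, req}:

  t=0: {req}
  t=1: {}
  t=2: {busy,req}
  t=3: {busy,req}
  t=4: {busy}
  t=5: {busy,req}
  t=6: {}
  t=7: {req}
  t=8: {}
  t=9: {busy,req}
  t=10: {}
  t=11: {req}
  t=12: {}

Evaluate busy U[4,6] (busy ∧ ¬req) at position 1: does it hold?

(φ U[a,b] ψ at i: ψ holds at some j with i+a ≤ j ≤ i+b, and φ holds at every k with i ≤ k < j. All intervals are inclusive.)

Need some j in [5,7] with (busy ∧ ¬req), and busy at every k in [1,j-1].
  j=5: (busy ∧ ¬req) false.
  j=6: (busy ∧ ¬req) false.
  j=7: (busy ∧ ¬req) false.
No j in the window works → until fails.

Does not hold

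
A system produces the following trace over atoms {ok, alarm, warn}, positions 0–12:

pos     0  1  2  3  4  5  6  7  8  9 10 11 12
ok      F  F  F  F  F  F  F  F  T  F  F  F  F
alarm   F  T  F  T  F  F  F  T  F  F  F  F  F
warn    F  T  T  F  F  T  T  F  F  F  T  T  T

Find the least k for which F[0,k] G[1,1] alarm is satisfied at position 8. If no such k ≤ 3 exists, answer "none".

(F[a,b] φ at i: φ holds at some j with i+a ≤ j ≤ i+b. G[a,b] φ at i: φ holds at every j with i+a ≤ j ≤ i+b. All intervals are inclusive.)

Scan j = 8,9,… for G[1,1] alarm:
  j=8: fails
  j=9: fails
  j=10: fails
  j=11: fails
No j in [8,11] satisfies it → none.

none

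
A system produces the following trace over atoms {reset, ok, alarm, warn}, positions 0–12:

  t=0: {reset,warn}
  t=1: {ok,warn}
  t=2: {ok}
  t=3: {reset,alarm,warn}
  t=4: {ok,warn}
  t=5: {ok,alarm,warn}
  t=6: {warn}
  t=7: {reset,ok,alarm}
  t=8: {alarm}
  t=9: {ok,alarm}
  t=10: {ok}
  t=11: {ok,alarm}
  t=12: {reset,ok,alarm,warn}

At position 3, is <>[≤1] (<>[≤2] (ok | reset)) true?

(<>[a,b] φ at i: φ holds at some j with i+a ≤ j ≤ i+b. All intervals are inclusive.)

Yes

Check <>[≤2] (ok | reset) at each j in [3,4]:
  j=3: holds (witness at 3)
  j=4: holds (witness at 4)
Found at j=3 → formula holds.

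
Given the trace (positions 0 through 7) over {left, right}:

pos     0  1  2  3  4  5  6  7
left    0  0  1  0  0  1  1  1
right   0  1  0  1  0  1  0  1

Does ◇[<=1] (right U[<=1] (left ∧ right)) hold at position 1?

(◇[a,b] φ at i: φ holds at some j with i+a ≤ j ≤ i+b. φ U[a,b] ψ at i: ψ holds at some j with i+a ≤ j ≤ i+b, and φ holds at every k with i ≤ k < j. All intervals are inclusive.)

No

Check (right U[<=1] (left ∧ right)) at each j in [1,2]:
  j=1: fails
  j=2: fails
No position in the window satisfies it → formula fails.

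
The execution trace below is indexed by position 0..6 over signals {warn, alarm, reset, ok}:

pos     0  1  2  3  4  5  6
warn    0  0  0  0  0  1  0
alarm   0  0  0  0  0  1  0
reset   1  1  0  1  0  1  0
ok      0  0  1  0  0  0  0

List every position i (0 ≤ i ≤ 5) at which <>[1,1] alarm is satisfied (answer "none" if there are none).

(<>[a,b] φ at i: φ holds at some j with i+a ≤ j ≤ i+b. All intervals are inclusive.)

Evaluate at each i in [0,5]:
  i=0: ✗ (none in [1,1])
  i=1: ✗ (none in [2,2])
  i=2: ✗ (none in [3,3])
  i=3: ✗ (none in [4,4])
  i=4: ✓ (witness j=5)
  i=5: ✗ (none in [6,6])

4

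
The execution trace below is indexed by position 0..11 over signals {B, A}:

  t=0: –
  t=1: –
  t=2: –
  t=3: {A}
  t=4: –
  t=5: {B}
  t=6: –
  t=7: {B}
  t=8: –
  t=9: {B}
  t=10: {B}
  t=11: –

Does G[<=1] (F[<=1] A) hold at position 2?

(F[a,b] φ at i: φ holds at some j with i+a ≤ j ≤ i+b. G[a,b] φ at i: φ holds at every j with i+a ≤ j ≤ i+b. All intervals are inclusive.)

Yes

Check F[<=1] A at every j in [2,3]:
  j=2: holds (witness at 3)
  j=3: holds (witness at 3)
All positions satisfy it → formula holds.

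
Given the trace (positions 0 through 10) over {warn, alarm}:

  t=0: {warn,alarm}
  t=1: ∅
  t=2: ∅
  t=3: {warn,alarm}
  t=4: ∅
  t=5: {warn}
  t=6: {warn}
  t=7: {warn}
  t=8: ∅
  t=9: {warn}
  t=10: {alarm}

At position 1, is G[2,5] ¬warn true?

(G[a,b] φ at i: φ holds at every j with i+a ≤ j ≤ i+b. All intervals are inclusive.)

Check ¬warn at every j in [3,6]:
  j=3: false
  j=4: true
  j=5: false
  j=6: false
Fails at j=3 → formula fails.

Does not hold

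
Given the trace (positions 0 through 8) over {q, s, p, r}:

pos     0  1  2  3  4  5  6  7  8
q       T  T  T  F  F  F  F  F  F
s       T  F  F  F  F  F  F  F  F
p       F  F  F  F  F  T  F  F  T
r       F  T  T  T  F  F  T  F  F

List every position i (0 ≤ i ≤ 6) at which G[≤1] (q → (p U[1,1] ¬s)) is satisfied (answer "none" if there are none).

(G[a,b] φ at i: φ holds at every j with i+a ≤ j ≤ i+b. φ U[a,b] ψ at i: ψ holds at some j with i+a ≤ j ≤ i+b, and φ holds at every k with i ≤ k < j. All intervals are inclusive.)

3, 4, 5, 6

Evaluate at each i in [0,6]:
  i=0: ✗ (fails at j=0)
  i=1: ✗ (fails at j=1)
  i=2: ✗ (fails at j=2)
  i=3: ✓ (all of [3,4])
  i=4: ✓ (all of [4,5])
  i=5: ✓ (all of [5,6])
  i=6: ✓ (all of [6,7])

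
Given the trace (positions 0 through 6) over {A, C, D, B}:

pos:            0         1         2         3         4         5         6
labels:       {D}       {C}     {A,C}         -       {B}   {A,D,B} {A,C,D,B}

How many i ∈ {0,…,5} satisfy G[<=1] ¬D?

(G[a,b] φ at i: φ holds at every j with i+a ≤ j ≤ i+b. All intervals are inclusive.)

Evaluate at each i in [0,5]:
  i=0: ✗ (fails at j=0)
  i=1: ✓ (all of [1,2])
  i=2: ✓ (all of [2,3])
  i=3: ✓ (all of [3,4])
  i=4: ✗ (fails at j=5)
  i=5: ✗ (fails at j=5)
Positions where it holds: {1, 2, 3} → 3.

3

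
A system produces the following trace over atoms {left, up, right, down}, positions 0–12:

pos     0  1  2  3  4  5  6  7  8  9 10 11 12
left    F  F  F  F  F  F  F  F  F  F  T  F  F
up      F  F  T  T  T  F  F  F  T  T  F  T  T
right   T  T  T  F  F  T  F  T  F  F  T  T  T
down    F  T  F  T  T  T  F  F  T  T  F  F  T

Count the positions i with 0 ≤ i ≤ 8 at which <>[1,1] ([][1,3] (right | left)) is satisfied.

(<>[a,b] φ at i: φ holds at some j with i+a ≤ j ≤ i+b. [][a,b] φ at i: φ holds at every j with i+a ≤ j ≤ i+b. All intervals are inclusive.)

Evaluate at each i in [0,8]:
  i=0: ✗ (none in [1,1])
  i=1: ✗ (none in [2,2])
  i=2: ✗ (none in [3,3])
  i=3: ✗ (none in [4,4])
  i=4: ✗ (none in [5,5])
  i=5: ✗ (none in [6,6])
  i=6: ✗ (none in [7,7])
  i=7: ✗ (none in [8,8])
  i=8: ✓ (witness j=9)
Positions where it holds: {8} → 1.

1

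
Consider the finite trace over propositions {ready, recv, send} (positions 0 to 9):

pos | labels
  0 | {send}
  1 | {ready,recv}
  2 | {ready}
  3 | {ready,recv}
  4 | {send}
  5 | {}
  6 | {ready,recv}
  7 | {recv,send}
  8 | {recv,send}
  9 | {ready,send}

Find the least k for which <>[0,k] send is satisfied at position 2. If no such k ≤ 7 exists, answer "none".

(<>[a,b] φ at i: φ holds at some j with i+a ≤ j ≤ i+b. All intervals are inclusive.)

Scan j = 2,3,… for send:
  j=2: fails
  j=3: fails
  j=4: holds
First hit at j=4, so smallest k = 4-2 = 2.

2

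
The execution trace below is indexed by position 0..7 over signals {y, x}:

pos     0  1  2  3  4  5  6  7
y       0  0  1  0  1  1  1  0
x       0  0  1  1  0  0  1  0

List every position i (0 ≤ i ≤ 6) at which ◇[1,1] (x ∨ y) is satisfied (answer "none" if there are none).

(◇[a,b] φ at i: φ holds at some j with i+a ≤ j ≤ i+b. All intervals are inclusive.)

1, 2, 3, 4, 5

Evaluate at each i in [0,6]:
  i=0: ✗ (none in [1,1])
  i=1: ✓ (witness j=2)
  i=2: ✓ (witness j=3)
  i=3: ✓ (witness j=4)
  i=4: ✓ (witness j=5)
  i=5: ✓ (witness j=6)
  i=6: ✗ (none in [7,7])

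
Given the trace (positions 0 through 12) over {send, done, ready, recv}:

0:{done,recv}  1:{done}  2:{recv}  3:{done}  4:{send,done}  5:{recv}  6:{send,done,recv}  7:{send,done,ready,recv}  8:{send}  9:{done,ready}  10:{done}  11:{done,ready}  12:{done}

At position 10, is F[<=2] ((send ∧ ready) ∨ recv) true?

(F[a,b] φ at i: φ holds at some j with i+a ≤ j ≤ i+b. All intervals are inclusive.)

Check ((send ∧ ready) ∨ recv) at each j in [10,12]:
  j=10: false
  j=11: false
  j=12: false
No position in the window satisfies it → formula fails.

Does not hold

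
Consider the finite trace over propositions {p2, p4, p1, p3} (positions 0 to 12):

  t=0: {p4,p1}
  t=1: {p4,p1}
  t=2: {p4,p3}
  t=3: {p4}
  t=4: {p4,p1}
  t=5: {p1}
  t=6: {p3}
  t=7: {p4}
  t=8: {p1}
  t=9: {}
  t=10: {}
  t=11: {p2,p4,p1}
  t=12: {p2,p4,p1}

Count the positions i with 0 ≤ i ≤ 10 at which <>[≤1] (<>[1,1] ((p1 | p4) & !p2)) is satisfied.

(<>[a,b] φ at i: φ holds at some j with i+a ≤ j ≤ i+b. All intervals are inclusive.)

Evaluate at each i in [0,10]:
  i=0: ✓ (witness j=0)
  i=1: ✓ (witness j=1)
  i=2: ✓ (witness j=2)
  i=3: ✓ (witness j=3)
  i=4: ✓ (witness j=4)
  i=5: ✓ (witness j=6)
  i=6: ✓ (witness j=6)
  i=7: ✓ (witness j=7)
  i=8: ✗ (none in [8,9])
  i=9: ✗ (none in [9,10])
  i=10: ✗ (none in [10,11])
Positions where it holds: {0, 1, 2, 3, 4, 5, 6, 7} → 8.

8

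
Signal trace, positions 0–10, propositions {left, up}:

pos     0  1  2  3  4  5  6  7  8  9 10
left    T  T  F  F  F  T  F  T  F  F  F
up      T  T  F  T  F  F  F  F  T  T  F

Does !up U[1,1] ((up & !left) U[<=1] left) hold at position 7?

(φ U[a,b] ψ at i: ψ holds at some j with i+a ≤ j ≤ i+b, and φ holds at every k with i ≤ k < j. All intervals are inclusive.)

Does not hold

Need some j in [8,8] with ((up & !left) U[<=1] left), and !up at every k in [7,j-1].
  j=8: ((up & !left) U[<=1] left) — fails.
No j in the window works → until fails.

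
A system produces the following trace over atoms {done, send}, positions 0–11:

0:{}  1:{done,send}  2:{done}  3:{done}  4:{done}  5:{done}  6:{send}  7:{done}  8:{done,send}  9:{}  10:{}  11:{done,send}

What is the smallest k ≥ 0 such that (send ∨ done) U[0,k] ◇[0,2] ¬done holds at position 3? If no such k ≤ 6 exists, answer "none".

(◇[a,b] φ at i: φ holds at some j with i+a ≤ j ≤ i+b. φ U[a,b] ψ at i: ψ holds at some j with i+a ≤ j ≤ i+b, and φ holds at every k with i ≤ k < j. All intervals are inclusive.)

Need earliest j ≥ 3 with ◇[0,2] ¬done, and (send ∨ done) at every k in [3,j-1].
  j=3: rhs fails.
  j=4: rhs holds; lhs holds on [3,3]. k = 1.

1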